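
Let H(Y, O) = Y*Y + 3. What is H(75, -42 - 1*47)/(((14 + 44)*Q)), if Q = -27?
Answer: -938/261 ≈ -3.5939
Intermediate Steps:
H(Y, O) = 3 + Y**2 (H(Y, O) = Y**2 + 3 = 3 + Y**2)
H(75, -42 - 1*47)/(((14 + 44)*Q)) = (3 + 75**2)/(((14 + 44)*(-27))) = (3 + 5625)/((58*(-27))) = 5628/(-1566) = 5628*(-1/1566) = -938/261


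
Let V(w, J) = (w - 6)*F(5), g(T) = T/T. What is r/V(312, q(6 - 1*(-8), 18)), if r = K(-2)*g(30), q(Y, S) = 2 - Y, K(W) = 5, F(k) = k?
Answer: 1/306 ≈ 0.0032680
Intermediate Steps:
g(T) = 1
V(w, J) = -30 + 5*w (V(w, J) = (w - 6)*5 = (-6 + w)*5 = -30 + 5*w)
r = 5 (r = 5*1 = 5)
r/V(312, q(6 - 1*(-8), 18)) = 5/(-30 + 5*312) = 5/(-30 + 1560) = 5/1530 = 5*(1/1530) = 1/306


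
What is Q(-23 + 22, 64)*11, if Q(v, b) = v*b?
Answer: -704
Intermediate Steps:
Q(v, b) = b*v
Q(-23 + 22, 64)*11 = (64*(-23 + 22))*11 = (64*(-1))*11 = -64*11 = -704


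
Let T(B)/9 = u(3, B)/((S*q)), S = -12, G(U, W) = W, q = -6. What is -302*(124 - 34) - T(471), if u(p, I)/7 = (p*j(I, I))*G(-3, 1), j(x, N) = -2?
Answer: -108699/4 ≈ -27175.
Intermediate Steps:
u(p, I) = -14*p (u(p, I) = 7*((p*(-2))*1) = 7*(-2*p*1) = 7*(-2*p) = -14*p)
T(B) = -21/4 (T(B) = 9*((-14*3)/((-12*(-6)))) = 9*(-42/72) = 9*(-42*1/72) = 9*(-7/12) = -21/4)
-302*(124 - 34) - T(471) = -302*(124 - 34) - 1*(-21/4) = -302*90 + 21/4 = -27180 + 21/4 = -108699/4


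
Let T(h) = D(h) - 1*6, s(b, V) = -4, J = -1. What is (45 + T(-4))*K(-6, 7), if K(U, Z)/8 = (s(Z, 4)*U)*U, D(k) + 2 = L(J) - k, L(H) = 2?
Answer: -49536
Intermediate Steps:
D(k) = -k (D(k) = -2 + (2 - k) = -k)
K(U, Z) = -32*U² (K(U, Z) = 8*((-4*U)*U) = 8*(-4*U²) = -32*U²)
T(h) = -6 - h (T(h) = -h - 1*6 = -h - 6 = -6 - h)
(45 + T(-4))*K(-6, 7) = (45 + (-6 - 1*(-4)))*(-32*(-6)²) = (45 + (-6 + 4))*(-32*36) = (45 - 2)*(-1152) = 43*(-1152) = -49536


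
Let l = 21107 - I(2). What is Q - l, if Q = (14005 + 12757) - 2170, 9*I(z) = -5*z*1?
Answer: 31355/9 ≈ 3483.9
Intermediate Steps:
I(z) = -5*z/9 (I(z) = (-5*z*1)/9 = (-5*z)/9 = -5*z/9)
Q = 24592 (Q = 26762 - 2170 = 24592)
l = 189973/9 (l = 21107 - (-5)*2/9 = 21107 - 1*(-10/9) = 21107 + 10/9 = 189973/9 ≈ 21108.)
Q - l = 24592 - 1*189973/9 = 24592 - 189973/9 = 31355/9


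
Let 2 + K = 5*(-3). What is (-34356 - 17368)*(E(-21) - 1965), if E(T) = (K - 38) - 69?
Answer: 108051436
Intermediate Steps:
K = -17 (K = -2 + 5*(-3) = -2 - 15 = -17)
E(T) = -124 (E(T) = (-17 - 38) - 69 = -55 - 69 = -124)
(-34356 - 17368)*(E(-21) - 1965) = (-34356 - 17368)*(-124 - 1965) = -51724*(-2089) = 108051436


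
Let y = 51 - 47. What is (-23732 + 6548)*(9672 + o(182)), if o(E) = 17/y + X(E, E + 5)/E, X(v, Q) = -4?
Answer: -15131143512/91 ≈ -1.6628e+8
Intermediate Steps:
y = 4
o(E) = 17/4 - 4/E
(-23732 + 6548)*(9672 + o(182)) = (-23732 + 6548)*(9672 + (17/4 - 4/182)) = -17184*(9672 + (17/4 - 4*1/182)) = -17184*(9672 + (17/4 - 2/91)) = -17184*(9672 + 1539/364) = -17184*3522147/364 = -15131143512/91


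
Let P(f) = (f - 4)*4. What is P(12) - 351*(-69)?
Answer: 24251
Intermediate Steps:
P(f) = -16 + 4*f (P(f) = (-4 + f)*4 = -16 + 4*f)
P(12) - 351*(-69) = (-16 + 4*12) - 351*(-69) = (-16 + 48) + 24219 = 32 + 24219 = 24251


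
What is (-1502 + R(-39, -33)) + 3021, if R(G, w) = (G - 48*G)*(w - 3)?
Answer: -64469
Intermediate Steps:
R(G, w) = -47*G*(-3 + w) (R(G, w) = (-47*G)*(-3 + w) = -47*G*(-3 + w))
(-1502 + R(-39, -33)) + 3021 = (-1502 + 47*(-39)*(3 - 1*(-33))) + 3021 = (-1502 + 47*(-39)*(3 + 33)) + 3021 = (-1502 + 47*(-39)*36) + 3021 = (-1502 - 65988) + 3021 = -67490 + 3021 = -64469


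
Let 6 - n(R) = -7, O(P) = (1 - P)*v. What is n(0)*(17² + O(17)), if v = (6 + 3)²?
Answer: -13091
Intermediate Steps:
v = 81 (v = 9² = 81)
O(P) = 81 - 81*P (O(P) = (1 - P)*81 = 81 - 81*P)
n(R) = 13 (n(R) = 6 - 1*(-7) = 6 + 7 = 13)
n(0)*(17² + O(17)) = 13*(17² + (81 - 81*17)) = 13*(289 + (81 - 1377)) = 13*(289 - 1296) = 13*(-1007) = -13091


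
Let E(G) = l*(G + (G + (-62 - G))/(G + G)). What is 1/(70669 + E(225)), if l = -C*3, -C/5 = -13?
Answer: 15/402313 ≈ 3.7284e-5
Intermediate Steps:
C = 65 (C = -5*(-13) = 65)
l = -195 (l = -65*3 = -1*195 = -195)
E(G) = -195*G + 6045/G (E(G) = -195*(G + (G + (-62 - G))/(G + G)) = -195*(G - 62*1/(2*G)) = -195*(G - 31/G) = -195*G + 6045/G)
1/(70669 + E(225)) = 1/(70669 + (-195*225 + 6045/225)) = 1/(70669 + (-43875 + 6045*(1/225))) = 1/(70669 + (-43875 + 403/15)) = 1/(70669 - 657722/15) = 1/(402313/15) = 15/402313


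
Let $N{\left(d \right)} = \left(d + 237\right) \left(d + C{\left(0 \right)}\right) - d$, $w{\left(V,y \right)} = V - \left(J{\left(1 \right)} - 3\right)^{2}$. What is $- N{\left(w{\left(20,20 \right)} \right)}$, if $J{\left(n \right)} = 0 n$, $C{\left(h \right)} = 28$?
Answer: $-9661$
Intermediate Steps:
$J{\left(n \right)} = 0$
$w{\left(V,y \right)} = -9 + V$ ($w{\left(V,y \right)} = V - \left(0 - 3\right)^{2} = V - \left(-3\right)^{2} = V - 9 = -9 + V$)
$N{\left(d \right)} = - d + \left(28 + d\right) \left(237 + d\right)$ ($N{\left(d \right)} = \left(d + 237\right) \left(d + 28\right) - d = \left(237 + d\right) \left(28 + d\right) - d = \left(28 + d\right) \left(237 + d\right) - d = - d + \left(28 + d\right) \left(237 + d\right)$)
$- N{\left(w{\left(20,20 \right)} \right)} = - (6636 + \left(-9 + 20\right)^{2} + 264 \left(-9 + 20\right)) = - (6636 + 11^{2} + 264 \cdot 11) = - (6636 + 121 + 2904) = \left(-1\right) 9661 = -9661$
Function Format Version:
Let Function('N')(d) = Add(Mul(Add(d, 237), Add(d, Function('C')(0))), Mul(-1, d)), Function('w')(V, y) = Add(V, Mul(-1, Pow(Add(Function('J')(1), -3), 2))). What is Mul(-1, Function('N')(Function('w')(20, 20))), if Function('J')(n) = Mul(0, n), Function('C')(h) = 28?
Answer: -9661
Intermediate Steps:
Function('J')(n) = 0
Function('w')(V, y) = Add(-9, V) (Function('w')(V, y) = Add(V, Mul(-1, Pow(Add(0, -3), 2))) = Add(V, Mul(-1, Pow(-3, 2))) = Add(V, Mul(-1, 9)) = Add(V, -9) = Add(-9, V))
Function('N')(d) = Add(Mul(-1, d), Mul(Add(28, d), Add(237, d))) (Function('N')(d) = Add(Mul(Add(d, 237), Add(d, 28)), Mul(-1, d)) = Add(Mul(Add(237, d), Add(28, d)), Mul(-1, d)) = Add(Mul(Add(28, d), Add(237, d)), Mul(-1, d)) = Add(Mul(-1, d), Mul(Add(28, d), Add(237, d))))
Mul(-1, Function('N')(Function('w')(20, 20))) = Mul(-1, Add(6636, Pow(Add(-9, 20), 2), Mul(264, Add(-9, 20)))) = Mul(-1, Add(6636, Pow(11, 2), Mul(264, 11))) = Mul(-1, Add(6636, 121, 2904)) = Mul(-1, 9661) = -9661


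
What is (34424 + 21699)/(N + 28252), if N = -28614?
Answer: -56123/362 ≈ -155.04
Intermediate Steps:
(34424 + 21699)/(N + 28252) = (34424 + 21699)/(-28614 + 28252) = 56123/(-362) = 56123*(-1/362) = -56123/362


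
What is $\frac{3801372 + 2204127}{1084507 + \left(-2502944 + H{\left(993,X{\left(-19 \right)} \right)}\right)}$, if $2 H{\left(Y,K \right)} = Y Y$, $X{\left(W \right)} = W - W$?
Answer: $- \frac{12010998}{1850825} \approx -6.4895$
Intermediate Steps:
$X{\left(W \right)} = 0$
$H{\left(Y,K \right)} = \frac{Y^{2}}{2}$ ($H{\left(Y,K \right)} = \frac{Y Y}{2} = \frac{Y^{2}}{2}$)
$\frac{3801372 + 2204127}{1084507 + \left(-2502944 + H{\left(993,X{\left(-19 \right)} \right)}\right)} = \frac{3801372 + 2204127}{1084507 - \left(2502944 - \frac{993^{2}}{2}\right)} = \frac{6005499}{1084507 + \left(-2502944 + \frac{1}{2} \cdot 986049\right)} = \frac{6005499}{1084507 + \left(-2502944 + \frac{986049}{2}\right)} = \frac{6005499}{1084507 - \frac{4019839}{2}} = \frac{6005499}{- \frac{1850825}{2}} = 6005499 \left(- \frac{2}{1850825}\right) = - \frac{12010998}{1850825}$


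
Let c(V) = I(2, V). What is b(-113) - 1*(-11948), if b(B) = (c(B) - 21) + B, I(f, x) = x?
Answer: 11701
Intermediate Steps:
c(V) = V
b(B) = -21 + 2*B (b(B) = (B - 21) + B = (-21 + B) + B = -21 + 2*B)
b(-113) - 1*(-11948) = (-21 + 2*(-113)) - 1*(-11948) = (-21 - 226) + 11948 = -247 + 11948 = 11701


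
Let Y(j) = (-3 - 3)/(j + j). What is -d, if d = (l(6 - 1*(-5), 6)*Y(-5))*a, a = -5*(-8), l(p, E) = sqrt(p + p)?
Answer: -24*sqrt(22) ≈ -112.57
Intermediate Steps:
l(p, E) = sqrt(2)*sqrt(p) (l(p, E) = sqrt(2*p) = sqrt(2)*sqrt(p))
Y(j) = -3/j (Y(j) = -6*1/(2*j) = -3/j)
a = 40
d = 24*sqrt(22) (d = ((sqrt(2)*sqrt(6 - 1*(-5)))*(-3/(-5)))*40 = ((sqrt(2)*sqrt(6 + 5))*(-3*(-1/5)))*40 = ((sqrt(2)*sqrt(11))*(3/5))*40 = (sqrt(22)*(3/5))*40 = (3*sqrt(22)/5)*40 = 24*sqrt(22) ≈ 112.57)
-d = -24*sqrt(22)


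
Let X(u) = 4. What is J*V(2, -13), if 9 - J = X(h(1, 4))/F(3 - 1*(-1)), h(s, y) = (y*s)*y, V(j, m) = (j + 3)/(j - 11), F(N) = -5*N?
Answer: -46/9 ≈ -5.1111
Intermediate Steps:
V(j, m) = (3 + j)/(-11 + j)
h(s, y) = s*y**2 (h(s, y) = (s*y)*y = s*y**2)
J = 46/5 (J = 9 - 4/((-5*(3 - 1*(-1)))) = 9 - 4/((-5*(3 + 1))) = 9 - 4/((-5*4)) = 9 - 4/(-20) = 9 - 4*(-1)/20 = 9 - 1*(-1/5) = 9 + 1/5 = 46/5 ≈ 9.2000)
J*V(2, -13) = 46*((3 + 2)/(-11 + 2))/5 = 46*(5/(-9))/5 = 46*(-1/9*5)/5 = (46/5)*(-5/9) = -46/9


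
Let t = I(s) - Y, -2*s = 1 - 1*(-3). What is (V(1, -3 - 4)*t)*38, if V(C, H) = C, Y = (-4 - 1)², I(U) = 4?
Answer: -798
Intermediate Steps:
s = -2 (s = -(1 - 1*(-3))/2 = -(1 + 3)/2 = -½*4 = -2)
Y = 25 (Y = (-5)² = 25)
t = -21 (t = 4 - 1*25 = 4 - 25 = -21)
(V(1, -3 - 4)*t)*38 = (1*(-21))*38 = -21*38 = -798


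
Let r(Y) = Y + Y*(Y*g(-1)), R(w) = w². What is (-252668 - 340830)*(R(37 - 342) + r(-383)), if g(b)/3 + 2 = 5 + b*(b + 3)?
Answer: -316161726082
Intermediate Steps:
g(b) = 9 + 3*b*(3 + b) (g(b) = -6 + 3*(5 + b*(b + 3)) = -6 + 3*(5 + b*(3 + b)) = -6 + (15 + 3*b*(3 + b)) = 9 + 3*b*(3 + b))
r(Y) = Y + 3*Y² (r(Y) = Y + Y*(Y*(9 + 3*(-1)² + 9*(-1))) = Y + Y*(Y*(9 + 3*1 - 9)) = Y + Y*(Y*(9 + 3 - 9)) = Y + Y*(Y*3) = Y + Y*(3*Y) = Y + 3*Y²)
(-252668 - 340830)*(R(37 - 342) + r(-383)) = (-252668 - 340830)*((37 - 342)² - 383*(1 + 3*(-383))) = -593498*((-305)² - 383*(1 - 1149)) = -593498*(93025 - 383*(-1148)) = -593498*(93025 + 439684) = -593498*532709 = -316161726082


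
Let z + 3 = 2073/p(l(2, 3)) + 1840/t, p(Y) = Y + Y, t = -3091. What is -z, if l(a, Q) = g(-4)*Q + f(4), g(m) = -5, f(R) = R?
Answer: 604739/6182 ≈ 97.823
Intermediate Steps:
l(a, Q) = 4 - 5*Q (l(a, Q) = -5*Q + 4 = 4 - 5*Q)
p(Y) = 2*Y
z = -604739/6182 (z = -3 + (2073/((2*(4 - 5*3))) + 1840/(-3091)) = -3 + (2073/((2*(4 - 15))) + 1840*(-1/3091)) = -3 + (2073/((2*(-11))) - 1840/3091) = -3 + (2073/(-22) - 1840/3091) = -3 + (2073*(-1/22) - 1840/3091) = -3 + (-2073/22 - 1840/3091) = -3 - 586193/6182 = -604739/6182 ≈ -97.823)
-z = -1*(-604739/6182) = 604739/6182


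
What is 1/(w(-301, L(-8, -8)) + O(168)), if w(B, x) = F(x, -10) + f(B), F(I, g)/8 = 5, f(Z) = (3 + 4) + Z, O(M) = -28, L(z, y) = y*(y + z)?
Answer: -1/282 ≈ -0.0035461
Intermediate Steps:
f(Z) = 7 + Z
F(I, g) = 40 (F(I, g) = 8*5 = 40)
w(B, x) = 47 + B (w(B, x) = 40 + (7 + B) = 47 + B)
1/(w(-301, L(-8, -8)) + O(168)) = 1/((47 - 301) - 28) = 1/(-254 - 28) = 1/(-282) = -1/282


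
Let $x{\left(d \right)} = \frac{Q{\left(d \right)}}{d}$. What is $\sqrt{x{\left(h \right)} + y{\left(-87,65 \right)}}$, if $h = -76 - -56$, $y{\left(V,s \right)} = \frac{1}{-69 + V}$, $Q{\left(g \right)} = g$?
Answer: $\frac{\sqrt{6045}}{78} \approx 0.99679$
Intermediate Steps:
$h = -20$ ($h = -76 + 56 = -20$)
$x{\left(d \right)} = 1$ ($x{\left(d \right)} = \frac{d}{d} = 1$)
$\sqrt{x{\left(h \right)} + y{\left(-87,65 \right)}} = \sqrt{1 + \frac{1}{-69 - 87}} = \sqrt{1 + \frac{1}{-156}} = \sqrt{1 - \frac{1}{156}} = \sqrt{\frac{155}{156}} = \frac{\sqrt{6045}}{78}$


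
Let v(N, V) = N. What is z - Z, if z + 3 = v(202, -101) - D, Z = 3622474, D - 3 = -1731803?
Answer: -1890475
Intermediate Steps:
D = -1731800 (D = 3 - 1731803 = -1731800)
z = 1731999 (z = -3 + (202 - 1*(-1731800)) = -3 + (202 + 1731800) = -3 + 1732002 = 1731999)
z - Z = 1731999 - 1*3622474 = 1731999 - 3622474 = -1890475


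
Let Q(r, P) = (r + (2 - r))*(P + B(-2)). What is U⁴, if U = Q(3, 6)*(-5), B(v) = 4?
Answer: 100000000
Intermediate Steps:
Q(r, P) = 8 + 2*P (Q(r, P) = (r + (2 - r))*(P + 4) = 2*(4 + P) = 8 + 2*P)
U = -100 (U = (8 + 2*6)*(-5) = (8 + 12)*(-5) = 20*(-5) = -100)
U⁴ = (-100)⁴ = 100000000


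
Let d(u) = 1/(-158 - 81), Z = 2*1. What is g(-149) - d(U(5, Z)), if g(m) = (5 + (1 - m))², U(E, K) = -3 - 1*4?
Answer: 5741976/239 ≈ 24025.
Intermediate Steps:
Z = 2
U(E, K) = -7 (U(E, K) = -3 - 4 = -7)
d(u) = -1/239 (d(u) = 1/(-239) = -1/239)
g(m) = (6 - m)²
g(-149) - d(U(5, Z)) = (-6 - 149)² - 1*(-1/239) = (-155)² + 1/239 = 24025 + 1/239 = 5741976/239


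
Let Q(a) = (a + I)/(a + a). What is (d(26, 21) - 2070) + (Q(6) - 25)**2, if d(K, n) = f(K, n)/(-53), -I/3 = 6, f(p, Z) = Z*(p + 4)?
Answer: -74512/53 ≈ -1405.9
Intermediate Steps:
f(p, Z) = Z*(4 + p)
I = -18 (I = -3*6 = -18)
d(K, n) = -n*(4 + K)/53 (d(K, n) = (n*(4 + K))/(-53) = (n*(4 + K))*(-1/53) = -n*(4 + K)/53)
Q(a) = (-18 + a)/(2*a) (Q(a) = (a - 18)/(a + a) = (-18 + a)/((2*a)) = (-18 + a)*(1/(2*a)) = (-18 + a)/(2*a))
(d(26, 21) - 2070) + (Q(6) - 25)**2 = (-1/53*21*(4 + 26) - 2070) + ((1/2)*(-18 + 6)/6 - 25)**2 = (-1/53*21*30 - 2070) + ((1/2)*(1/6)*(-12) - 25)**2 = (-630/53 - 2070) + (-1 - 25)**2 = -110340/53 + (-26)**2 = -110340/53 + 676 = -74512/53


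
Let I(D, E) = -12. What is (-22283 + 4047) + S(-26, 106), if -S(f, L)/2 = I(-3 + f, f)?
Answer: -18212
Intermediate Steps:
S(f, L) = 24 (S(f, L) = -2*(-12) = 24)
(-22283 + 4047) + S(-26, 106) = (-22283 + 4047) + 24 = -18236 + 24 = -18212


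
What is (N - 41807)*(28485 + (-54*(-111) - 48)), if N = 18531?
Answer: -801415956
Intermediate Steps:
(N - 41807)*(28485 + (-54*(-111) - 48)) = (18531 - 41807)*(28485 + (-54*(-111) - 48)) = -23276*(28485 + (5994 - 48)) = -23276*(28485 + 5946) = -23276*34431 = -801415956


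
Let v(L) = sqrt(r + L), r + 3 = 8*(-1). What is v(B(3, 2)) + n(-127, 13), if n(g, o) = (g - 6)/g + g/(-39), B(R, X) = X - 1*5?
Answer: 21316/4953 + I*sqrt(14) ≈ 4.3037 + 3.7417*I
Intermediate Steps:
B(R, X) = -5 + X (B(R, X) = X - 5 = -5 + X)
r = -11 (r = -3 + 8*(-1) = -3 - 8 = -11)
v(L) = sqrt(-11 + L)
n(g, o) = -g/39 + (-6 + g)/g (n(g, o) = (-6 + g)/g + g*(-1/39) = (-6 + g)/g - g/39 = -g/39 + (-6 + g)/g)
v(B(3, 2)) + n(-127, 13) = sqrt(-11 + (-5 + 2)) + (1 - 6/(-127) - 1/39*(-127)) = sqrt(-11 - 3) + (1 - 6*(-1/127) + 127/39) = sqrt(-14) + (1 + 6/127 + 127/39) = I*sqrt(14) + 21316/4953 = 21316/4953 + I*sqrt(14)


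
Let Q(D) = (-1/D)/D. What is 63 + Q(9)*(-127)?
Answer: 5230/81 ≈ 64.568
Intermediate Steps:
Q(D) = -1/D**2
63 + Q(9)*(-127) = 63 - 1/9**2*(-127) = 63 - 1*1/81*(-127) = 63 - 1/81*(-127) = 63 + 127/81 = 5230/81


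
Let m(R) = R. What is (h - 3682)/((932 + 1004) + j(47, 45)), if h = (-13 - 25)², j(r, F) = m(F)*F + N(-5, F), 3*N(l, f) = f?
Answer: -1119/1988 ≈ -0.56288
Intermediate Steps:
N(l, f) = f/3
j(r, F) = F² + F/3 (j(r, F) = F*F + F/3 = F² + F/3)
h = 1444 (h = (-38)² = 1444)
(h - 3682)/((932 + 1004) + j(47, 45)) = (1444 - 3682)/((932 + 1004) + 45*(⅓ + 45)) = -2238/(1936 + 45*(136/3)) = -2238/(1936 + 2040) = -2238/3976 = -2238*1/3976 = -1119/1988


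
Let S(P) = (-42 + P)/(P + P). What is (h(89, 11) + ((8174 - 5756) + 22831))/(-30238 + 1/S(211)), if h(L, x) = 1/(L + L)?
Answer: -759540587/909544400 ≈ -0.83508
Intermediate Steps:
S(P) = (-42 + P)/(2*P) (S(P) = (-42 + P)/((2*P)) = (-42 + P)*(1/(2*P)) = (-42 + P)/(2*P))
h(L, x) = 1/(2*L)
(h(89, 11) + ((8174 - 5756) + 22831))/(-30238 + 1/S(211)) = ((½)/89 + ((8174 - 5756) + 22831))/(-30238 + 1/((½)*(-42 + 211)/211)) = ((½)*(1/89) + (2418 + 22831))/(-30238 + 1/((½)*(1/211)*169)) = (1/178 + 25249)/(-30238 + 1/(169/422)) = 4494323/(178*(-30238 + 422/169)) = 4494323/(178*(-5109800/169)) = (4494323/178)*(-169/5109800) = -759540587/909544400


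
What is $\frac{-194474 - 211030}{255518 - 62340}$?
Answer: $- \frac{202752}{96589} \approx -2.0991$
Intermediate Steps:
$\frac{-194474 - 211030}{255518 - 62340} = - \frac{405504}{255518 - 62340} = - \frac{405504}{193178} = \left(-405504\right) \frac{1}{193178} = - \frac{202752}{96589}$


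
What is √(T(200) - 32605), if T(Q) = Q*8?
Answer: 3*I*√3445 ≈ 176.08*I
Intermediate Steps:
T(Q) = 8*Q
√(T(200) - 32605) = √(8*200 - 32605) = √(1600 - 32605) = √(-31005) = 3*I*√3445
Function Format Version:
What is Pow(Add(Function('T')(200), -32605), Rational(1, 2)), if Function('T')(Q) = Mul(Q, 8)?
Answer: Mul(3, I, Pow(3445, Rational(1, 2))) ≈ Mul(176.08, I)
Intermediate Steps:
Function('T')(Q) = Mul(8, Q)
Pow(Add(Function('T')(200), -32605), Rational(1, 2)) = Pow(Add(Mul(8, 200), -32605), Rational(1, 2)) = Pow(Add(1600, -32605), Rational(1, 2)) = Pow(-31005, Rational(1, 2)) = Mul(3, I, Pow(3445, Rational(1, 2)))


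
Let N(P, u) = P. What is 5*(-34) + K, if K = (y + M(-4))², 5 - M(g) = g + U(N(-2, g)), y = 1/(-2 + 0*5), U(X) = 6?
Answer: -655/4 ≈ -163.75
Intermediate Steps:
y = -½ (y = 1/(-2 + 0) = 1/(-2) = -½ ≈ -0.50000)
M(g) = -1 - g (M(g) = 5 - (g + 6) = 5 - (6 + g) = 5 + (-6 - g) = -1 - g)
K = 25/4 (K = (-½ + (-1 - 1*(-4)))² = (-½ + (-1 + 4))² = (-½ + 3)² = (5/2)² = 25/4 ≈ 6.2500)
5*(-34) + K = 5*(-34) + 25/4 = -170 + 25/4 = -655/4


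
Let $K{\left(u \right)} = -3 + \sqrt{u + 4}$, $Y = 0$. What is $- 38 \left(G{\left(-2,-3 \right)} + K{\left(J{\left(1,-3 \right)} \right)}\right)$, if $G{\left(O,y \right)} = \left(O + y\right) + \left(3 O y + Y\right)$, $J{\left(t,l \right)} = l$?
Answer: $-418$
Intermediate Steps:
$K{\left(u \right)} = -3 + \sqrt{4 + u}$
$G{\left(O,y \right)} = O + y + 3 O y$ ($G{\left(O,y \right)} = \left(O + y\right) + \left(3 O y + 0\right) = \left(O + y\right) + 3 O y = O + y + 3 O y$)
$- 38 \left(G{\left(-2,-3 \right)} + K{\left(J{\left(1,-3 \right)} \right)}\right) = - 38 \left(\left(-2 - 3 + 3 \left(-2\right) \left(-3\right)\right) - \left(3 - \sqrt{4 - 3}\right)\right) = - 38 \left(\left(-2 - 3 + 18\right) - \left(3 - \sqrt{1}\right)\right) = - 38 \left(13 + \left(-3 + 1\right)\right) = - 38 \left(13 - 2\right) = \left(-38\right) 11 = -418$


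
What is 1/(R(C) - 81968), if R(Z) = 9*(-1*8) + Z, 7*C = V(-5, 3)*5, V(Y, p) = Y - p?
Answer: -7/574320 ≈ -1.2188e-5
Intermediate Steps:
C = -40/7 (C = ((-5 - 1*3)*5)/7 = ((-5 - 3)*5)/7 = (-8*5)/7 = (⅐)*(-40) = -40/7 ≈ -5.7143)
R(Z) = -72 + Z (R(Z) = 9*(-8) + Z = -72 + Z)
1/(R(C) - 81968) = 1/((-72 - 40/7) - 81968) = 1/(-544/7 - 81968) = 1/(-574320/7) = -7/574320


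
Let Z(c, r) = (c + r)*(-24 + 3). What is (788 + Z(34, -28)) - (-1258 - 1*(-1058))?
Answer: 862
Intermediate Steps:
Z(c, r) = -21*c - 21*r (Z(c, r) = (c + r)*(-21) = -21*c - 21*r)
(788 + Z(34, -28)) - (-1258 - 1*(-1058)) = (788 + (-21*34 - 21*(-28))) - (-1258 - 1*(-1058)) = (788 + (-714 + 588)) - (-1258 + 1058) = (788 - 126) - 1*(-200) = 662 + 200 = 862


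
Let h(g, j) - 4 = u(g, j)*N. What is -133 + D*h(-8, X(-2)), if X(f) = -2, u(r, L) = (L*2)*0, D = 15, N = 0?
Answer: -73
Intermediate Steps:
u(r, L) = 0 (u(r, L) = (2*L)*0 = 0)
h(g, j) = 4 (h(g, j) = 4 + 0*0 = 4 + 0 = 4)
-133 + D*h(-8, X(-2)) = -133 + 15*4 = -133 + 60 = -73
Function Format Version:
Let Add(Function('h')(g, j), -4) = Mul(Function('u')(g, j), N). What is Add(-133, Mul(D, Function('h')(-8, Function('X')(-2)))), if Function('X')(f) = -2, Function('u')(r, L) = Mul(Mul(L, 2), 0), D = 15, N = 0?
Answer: -73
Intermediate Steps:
Function('u')(r, L) = 0 (Function('u')(r, L) = Mul(Mul(2, L), 0) = 0)
Function('h')(g, j) = 4 (Function('h')(g, j) = Add(4, Mul(0, 0)) = Add(4, 0) = 4)
Add(-133, Mul(D, Function('h')(-8, Function('X')(-2)))) = Add(-133, Mul(15, 4)) = Add(-133, 60) = -73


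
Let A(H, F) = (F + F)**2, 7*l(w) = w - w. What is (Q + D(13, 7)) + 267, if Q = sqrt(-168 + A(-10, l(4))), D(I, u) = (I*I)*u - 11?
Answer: 1439 + 2*I*sqrt(42) ≈ 1439.0 + 12.961*I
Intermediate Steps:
D(I, u) = -11 + u*I**2 (D(I, u) = I**2*u - 11 = u*I**2 - 11 = -11 + u*I**2)
l(w) = 0 (l(w) = (w - w)/7 = (1/7)*0 = 0)
A(H, F) = 4*F**2 (A(H, F) = (2*F)**2 = 4*F**2)
Q = 2*I*sqrt(42) (Q = sqrt(-168 + 4*0**2) = sqrt(-168 + 4*0) = sqrt(-168 + 0) = sqrt(-168) = 2*I*sqrt(42) ≈ 12.961*I)
(Q + D(13, 7)) + 267 = (2*I*sqrt(42) + (-11 + 7*13**2)) + 267 = (2*I*sqrt(42) + (-11 + 7*169)) + 267 = (2*I*sqrt(42) + (-11 + 1183)) + 267 = (2*I*sqrt(42) + 1172) + 267 = (1172 + 2*I*sqrt(42)) + 267 = 1439 + 2*I*sqrt(42)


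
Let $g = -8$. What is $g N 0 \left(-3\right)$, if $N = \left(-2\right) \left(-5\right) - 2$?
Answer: $0$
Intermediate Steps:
$N = 8$ ($N = 10 - 2 = 8$)
$g N 0 \left(-3\right) = \left(-8\right) 8 \cdot 0 \left(-3\right) = \left(-64\right) 0 = 0$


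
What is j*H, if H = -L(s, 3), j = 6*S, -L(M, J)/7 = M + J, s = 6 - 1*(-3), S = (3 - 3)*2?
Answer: 0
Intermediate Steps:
S = 0 (S = 0*2 = 0)
s = 9 (s = 6 + 3 = 9)
L(M, J) = -7*J - 7*M (L(M, J) = -7*(M + J) = -7*(J + M) = -7*J - 7*M)
j = 0 (j = 6*0 = 0)
H = 84 (H = -(-7*3 - 7*9) = -(-21 - 63) = -1*(-84) = 84)
j*H = 0*84 = 0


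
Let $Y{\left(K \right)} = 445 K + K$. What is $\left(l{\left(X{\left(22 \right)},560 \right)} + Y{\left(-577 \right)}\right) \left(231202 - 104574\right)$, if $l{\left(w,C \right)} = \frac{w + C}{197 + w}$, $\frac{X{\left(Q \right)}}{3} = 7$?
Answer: $- \frac{3551913817150}{109} \approx -3.2586 \cdot 10^{10}$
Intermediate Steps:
$X{\left(Q \right)} = 21$ ($X{\left(Q \right)} = 3 \cdot 7 = 21$)
$l{\left(w,C \right)} = \frac{C + w}{197 + w}$
$Y{\left(K \right)} = 446 K$
$\left(l{\left(X{\left(22 \right)},560 \right)} + Y{\left(-577 \right)}\right) \left(231202 - 104574\right) = \left(\frac{560 + 21}{197 + 21} + 446 \left(-577\right)\right) \left(231202 - 104574\right) = \left(\frac{1}{218} \cdot 581 - 257342\right) \left(231202 - 104574\right) = \left(\frac{1}{218} \cdot 581 - 257342\right) 126628 = \left(\frac{581}{218} - 257342\right) 126628 = \left(- \frac{56099975}{218}\right) 126628 = - \frac{3551913817150}{109}$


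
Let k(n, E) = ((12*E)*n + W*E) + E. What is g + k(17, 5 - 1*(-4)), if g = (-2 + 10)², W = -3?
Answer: 1882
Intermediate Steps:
g = 64 (g = 8² = 64)
k(n, E) = -2*E + 12*E*n (k(n, E) = ((12*E)*n - 3*E) + E = (12*E*n - 3*E) + E = (-3*E + 12*E*n) + E = -2*E + 12*E*n)
g + k(17, 5 - 1*(-4)) = 64 + 2*(5 - 1*(-4))*(-1 + 6*17) = 64 + 2*(5 + 4)*(-1 + 102) = 64 + 2*9*101 = 64 + 1818 = 1882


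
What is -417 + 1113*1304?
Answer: 1450935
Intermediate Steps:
-417 + 1113*1304 = -417 + 1451352 = 1450935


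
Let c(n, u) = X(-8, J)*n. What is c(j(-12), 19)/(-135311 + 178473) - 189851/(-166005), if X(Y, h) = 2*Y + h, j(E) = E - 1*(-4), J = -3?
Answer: 587112973/511793415 ≈ 1.1472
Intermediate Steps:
j(E) = 4 + E (j(E) = E + 4 = 4 + E)
X(Y, h) = h + 2*Y
c(n, u) = -19*n (c(n, u) = (-3 + 2*(-8))*n = (-3 - 16)*n = -19*n)
c(j(-12), 19)/(-135311 + 178473) - 189851/(-166005) = (-19*(4 - 12))/(-135311 + 178473) - 189851/(-166005) = -19*(-8)/43162 - 189851*(-1/166005) = 152*(1/43162) + 189851/166005 = 76/21581 + 189851/166005 = 587112973/511793415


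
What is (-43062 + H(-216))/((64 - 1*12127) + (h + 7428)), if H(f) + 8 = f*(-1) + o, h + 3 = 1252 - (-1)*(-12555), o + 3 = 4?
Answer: 42853/15941 ≈ 2.6882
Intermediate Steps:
o = 1 (o = -3 + 4 = 1)
h = -11306 (h = -3 + (1252 - (-1)*(-12555)) = -3 + (1252 - 1*12555) = -3 + (1252 - 12555) = -3 - 11303 = -11306)
H(f) = -7 - f (H(f) = -8 + (f*(-1) + 1) = -8 + (-f + 1) = -8 + (1 - f) = -7 - f)
(-43062 + H(-216))/((64 - 1*12127) + (h + 7428)) = (-43062 + (-7 - 1*(-216)))/((64 - 1*12127) + (-11306 + 7428)) = (-43062 + (-7 + 216))/((64 - 12127) - 3878) = (-43062 + 209)/(-12063 - 3878) = -42853/(-15941) = -42853*(-1/15941) = 42853/15941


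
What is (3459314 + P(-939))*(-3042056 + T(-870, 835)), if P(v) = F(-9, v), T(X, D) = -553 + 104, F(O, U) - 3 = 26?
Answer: -10525068374215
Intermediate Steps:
F(O, U) = 29 (F(O, U) = 3 + 26 = 29)
T(X, D) = -449
P(v) = 29
(3459314 + P(-939))*(-3042056 + T(-870, 835)) = (3459314 + 29)*(-3042056 - 449) = 3459343*(-3042505) = -10525068374215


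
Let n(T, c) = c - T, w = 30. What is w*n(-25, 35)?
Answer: 1800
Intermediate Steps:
w*n(-25, 35) = 30*(35 - 1*(-25)) = 30*(35 + 25) = 30*60 = 1800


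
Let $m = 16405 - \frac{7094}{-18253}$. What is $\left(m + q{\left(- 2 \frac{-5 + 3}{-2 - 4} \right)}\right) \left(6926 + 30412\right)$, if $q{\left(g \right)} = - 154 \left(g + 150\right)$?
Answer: $- \frac{4492611449354}{18253} \approx -2.4613 \cdot 10^{8}$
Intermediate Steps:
$q{\left(g \right)} = -23100 - 154 g$ ($q{\left(g \right)} = - 154 \left(150 + g\right) = -23100 - 154 g$)
$m = \frac{299447559}{18253}$ ($m = 16405 - 7094 \left(- \frac{1}{18253}\right) = 16405 - - \frac{7094}{18253} = 16405 + \frac{7094}{18253} = \frac{299447559}{18253} \approx 16405.0$)
$\left(m + q{\left(- 2 \frac{-5 + 3}{-2 - 4} \right)}\right) \left(6926 + 30412\right) = \left(\frac{299447559}{18253} - \left(23100 + 154 \left(- 2 \frac{-5 + 3}{-2 - 4}\right)\right)\right) \left(6926 + 30412\right) = \left(\frac{299447559}{18253} - \left(23100 + 154 \left(- 2 \left(- \frac{2}{-6}\right)\right)\right)\right) 37338 = \left(\frac{299447559}{18253} - \left(23100 + 154 \left(- 2 \left(\left(-2\right) \left(- \frac{1}{6}\right)\right)\right)\right)\right) 37338 = \left(\frac{299447559}{18253} - \left(23100 + 154 \left(\left(-2\right) \frac{1}{3}\right)\right)\right) 37338 = \left(\frac{299447559}{18253} - \frac{68992}{3}\right) 37338 = \left(- \frac{360968299}{54759}\right) 37338 = - \frac{4492611449354}{18253}$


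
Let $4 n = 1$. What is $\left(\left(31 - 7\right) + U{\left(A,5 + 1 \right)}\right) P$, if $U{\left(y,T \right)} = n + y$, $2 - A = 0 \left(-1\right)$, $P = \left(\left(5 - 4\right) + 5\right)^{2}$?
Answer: $945$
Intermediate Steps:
$n = \frac{1}{4}$ ($n = \frac{1}{4} \cdot 1 = \frac{1}{4} \approx 0.25$)
$P = 36$ ($P = \left(\left(5 - 4\right) + 5\right)^{2} = \left(1 + 5\right)^{2} = 6^{2} = 36$)
$A = 2$ ($A = 2 - 0 \left(-1\right) = 2 - 0 = 2 + 0 = 2$)
$U{\left(y,T \right)} = \frac{1}{4} + y$
$\left(\left(31 - 7\right) + U{\left(A,5 + 1 \right)}\right) P = \left(\left(31 - 7\right) + \left(\frac{1}{4} + 2\right)\right) 36 = \left(24 + \frac{9}{4}\right) 36 = \frac{105}{4} \cdot 36 = 945$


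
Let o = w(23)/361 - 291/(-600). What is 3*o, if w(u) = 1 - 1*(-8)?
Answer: 110451/72200 ≈ 1.5298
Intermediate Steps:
w(u) = 9 (w(u) = 1 + 8 = 9)
o = 36817/72200 (o = 9/361 - 291/(-600) = 9*(1/361) - 291*(-1/600) = 9/361 + 97/200 = 36817/72200 ≈ 0.50993)
3*o = 3*(36817/72200) = 110451/72200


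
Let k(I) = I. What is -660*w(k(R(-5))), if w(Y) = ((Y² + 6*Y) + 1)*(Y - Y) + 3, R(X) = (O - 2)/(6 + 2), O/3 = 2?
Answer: -1980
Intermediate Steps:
O = 6 (O = 3*2 = 6)
R(X) = ½ (R(X) = (6 - 2)/(6 + 2) = 4/8 = 4*(⅛) = ½)
w(Y) = 3 (w(Y) = (1 + Y² + 6*Y)*0 + 3 = 0 + 3 = 3)
-660*w(k(R(-5))) = -660*3 = -1980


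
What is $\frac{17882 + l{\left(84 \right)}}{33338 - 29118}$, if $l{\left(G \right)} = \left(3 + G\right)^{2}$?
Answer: $\frac{25451}{4220} \approx 6.031$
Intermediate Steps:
$\frac{17882 + l{\left(84 \right)}}{33338 - 29118} = \frac{17882 + \left(3 + 84\right)^{2}}{33338 - 29118} = \frac{17882 + 87^{2}}{4220} = \left(17882 + 7569\right) \frac{1}{4220} = 25451 \cdot \frac{1}{4220} = \frac{25451}{4220}$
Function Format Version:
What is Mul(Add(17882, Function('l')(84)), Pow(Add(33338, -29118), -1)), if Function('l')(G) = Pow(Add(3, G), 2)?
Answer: Rational(25451, 4220) ≈ 6.0310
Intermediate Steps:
Mul(Add(17882, Function('l')(84)), Pow(Add(33338, -29118), -1)) = Mul(Add(17882, Pow(Add(3, 84), 2)), Pow(Add(33338, -29118), -1)) = Mul(Add(17882, Pow(87, 2)), Pow(4220, -1)) = Mul(Add(17882, 7569), Rational(1, 4220)) = Mul(25451, Rational(1, 4220)) = Rational(25451, 4220)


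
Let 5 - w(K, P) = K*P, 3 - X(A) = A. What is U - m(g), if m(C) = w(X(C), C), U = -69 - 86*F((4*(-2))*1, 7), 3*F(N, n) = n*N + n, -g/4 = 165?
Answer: -1308748/3 ≈ -4.3625e+5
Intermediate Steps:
g = -660 (g = -4*165 = -660)
X(A) = 3 - A
F(N, n) = n/3 + N*n/3 (F(N, n) = (n*N + n)/3 = (N*n + n)/3 = (n + N*n)/3 = n/3 + N*n/3)
w(K, P) = 5 - K*P
U = 4007/3 (U = -69 - 86*7*(1 + (4*(-2))*1)/3 = -69 - 86*7*(1 - 8*1)/3 = -69 - 86*7*(1 - 8)/3 = -69 - 86*7*(-7)/3 = -69 - 86*(-49/3) = -69 + 4214/3 = 4007/3 ≈ 1335.7)
m(C) = 5 - C*(3 - C) (m(C) = 5 - (3 - C)*C = 5 - C*(3 - C))
U - m(g) = 4007/3 - (5 - 660*(-3 - 660)) = 4007/3 - (5 - 660*(-663)) = 4007/3 - (5 + 437580) = 4007/3 - 1*437585 = 4007/3 - 437585 = -1308748/3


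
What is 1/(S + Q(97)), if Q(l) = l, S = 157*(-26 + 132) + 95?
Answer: 1/16834 ≈ 5.9404e-5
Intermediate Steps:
S = 16737 (S = 157*106 + 95 = 16642 + 95 = 16737)
1/(S + Q(97)) = 1/(16737 + 97) = 1/16834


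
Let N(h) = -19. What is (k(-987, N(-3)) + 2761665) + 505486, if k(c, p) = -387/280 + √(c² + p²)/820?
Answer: 914801893/280 + √974530/820 ≈ 3.2672e+6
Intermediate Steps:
k(c, p) = -387/280 + √(c² + p²)/820 (k(c, p) = -387*1/280 + √(c² + p²)*(1/820) = -387/280 + √(c² + p²)/820)
(k(-987, N(-3)) + 2761665) + 505486 = ((-387/280 + √((-987)² + (-19)²)/820) + 2761665) + 505486 = ((-387/280 + √(974169 + 361)/820) + 2761665) + 505486 = ((-387/280 + √974530/820) + 2761665) + 505486 = (773265813/280 + √974530/820) + 505486 = 914801893/280 + √974530/820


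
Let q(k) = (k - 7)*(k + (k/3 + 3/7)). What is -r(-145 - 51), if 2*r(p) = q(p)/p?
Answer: 158891/1176 ≈ 135.11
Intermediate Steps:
q(k) = (-7 + k)*(3/7 + 4*k/3) (q(k) = (-7 + k)*(k + (k*(1/3) + 3*(1/7))) = (-7 + k)*(k + (k/3 + 3/7)) = (-7 + k)*(k + (3/7 + k/3)) = (-7 + k)*(3/7 + 4*k/3))
r(p) = (-3 - 187*p/21 + 4*p**2/3)/(2*p) (r(p) = ((-3 - 187*p/21 + 4*p**2/3)/p)/2 = (-3 - 187*p/21 + 4*p**2/3)/(2*p))
-r(-145 - 51) = -(-63 - 187*(-145 - 51) + 28*(-145 - 51)**2)/(42*(-145 - 51)) = -(-63 - 187*(-196) + 28*(-196)**2)/(42*(-196)) = -(-1)*(-63 + 36652 + 28*38416)/(42*196) = -(-1)*(-63 + 36652 + 1075648)/(42*196) = -(-1)*1112237/(42*196) = -1*(-158891/1176) = 158891/1176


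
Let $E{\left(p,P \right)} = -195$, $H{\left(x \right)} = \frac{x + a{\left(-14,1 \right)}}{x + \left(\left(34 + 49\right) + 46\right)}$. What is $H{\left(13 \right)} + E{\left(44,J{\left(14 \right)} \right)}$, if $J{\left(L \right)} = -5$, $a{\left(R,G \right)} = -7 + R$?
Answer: $- \frac{13849}{71} \approx -195.06$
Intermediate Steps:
$H{\left(x \right)} = \frac{-21 + x}{129 + x}$ ($H{\left(x \right)} = \frac{x - 21}{x + \left(\left(34 + 49\right) + 46\right)} = \frac{x - 21}{x + \left(83 + 46\right)} = \frac{-21 + x}{x + 129} = \frac{-21 + x}{129 + x}$)
$H{\left(13 \right)} + E{\left(44,J{\left(14 \right)} \right)} = \frac{-21 + 13}{129 + 13} - 195 = \frac{1}{142} \left(-8\right) - 195 = - \frac{4}{71} - 195 = - \frac{13849}{71}$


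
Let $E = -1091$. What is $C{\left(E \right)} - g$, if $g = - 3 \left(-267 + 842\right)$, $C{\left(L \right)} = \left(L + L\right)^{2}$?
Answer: $4762849$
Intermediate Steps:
$C{\left(L \right)} = 4 L^{2}$ ($C{\left(L \right)} = \left(2 L\right)^{2} = 4 L^{2}$)
$g = -1725$ ($g = \left(-3\right) 575 = -1725$)
$C{\left(E \right)} - g = 4 \left(-1091\right)^{2} - -1725 = 4 \cdot 1190281 + 1725 = 4761124 + 1725 = 4762849$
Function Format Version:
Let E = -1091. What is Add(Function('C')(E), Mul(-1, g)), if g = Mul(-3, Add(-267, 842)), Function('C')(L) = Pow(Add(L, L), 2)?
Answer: 4762849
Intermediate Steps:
Function('C')(L) = Mul(4, Pow(L, 2)) (Function('C')(L) = Pow(Mul(2, L), 2) = Mul(4, Pow(L, 2)))
g = -1725 (g = Mul(-3, 575) = -1725)
Add(Function('C')(E), Mul(-1, g)) = Add(Mul(4, Pow(-1091, 2)), Mul(-1, -1725)) = Add(Mul(4, 1190281), 1725) = Add(4761124, 1725) = 4762849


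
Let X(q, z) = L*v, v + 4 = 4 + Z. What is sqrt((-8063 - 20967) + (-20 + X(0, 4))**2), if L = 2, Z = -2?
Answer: I*sqrt(28454) ≈ 168.68*I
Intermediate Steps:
v = -2 (v = -4 + (4 - 2) = -4 + 2 = -2)
X(q, z) = -4 (X(q, z) = 2*(-2) = -4)
sqrt((-8063 - 20967) + (-20 + X(0, 4))**2) = sqrt((-8063 - 20967) + (-20 - 4)**2) = sqrt(-29030 + (-24)**2) = sqrt(-29030 + 576) = sqrt(-28454) = I*sqrt(28454)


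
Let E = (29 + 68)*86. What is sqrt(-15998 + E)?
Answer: 2*I*sqrt(1914) ≈ 87.499*I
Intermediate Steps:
E = 8342 (E = 97*86 = 8342)
sqrt(-15998 + E) = sqrt(-15998 + 8342) = sqrt(-7656) = 2*I*sqrt(1914)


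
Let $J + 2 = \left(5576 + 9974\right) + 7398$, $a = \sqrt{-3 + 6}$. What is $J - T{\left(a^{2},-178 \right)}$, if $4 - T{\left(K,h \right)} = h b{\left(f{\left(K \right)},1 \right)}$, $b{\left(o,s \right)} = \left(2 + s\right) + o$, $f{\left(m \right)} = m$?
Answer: $21874$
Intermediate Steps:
$a = \sqrt{3} \approx 1.732$
$J = 22946$ ($J = -2 + \left(\left(5576 + 9974\right) + 7398\right) = -2 + \left(15550 + 7398\right) = -2 + 22948 = 22946$)
$b{\left(o,s \right)} = 2 + o + s$
$T{\left(K,h \right)} = 4 - h \left(3 + K\right)$ ($T{\left(K,h \right)} = 4 - h \left(2 + K + 1\right) = 4 - h \left(3 + K\right)$)
$J - T{\left(a^{2},-178 \right)} = 22946 - \left(4 - - 178 \left(3 + \left(\sqrt{3}\right)^{2}\right)\right) = 22946 - \left(4 - - 178 \left(3 + 3\right)\right) = 22946 - \left(4 - \left(-178\right) 6\right) = 22946 - \left(4 + 1068\right) = 22946 - 1072 = 21874$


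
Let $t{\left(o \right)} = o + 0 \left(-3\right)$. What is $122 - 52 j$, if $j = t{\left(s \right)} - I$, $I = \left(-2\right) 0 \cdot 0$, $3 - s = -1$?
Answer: $-86$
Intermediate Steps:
$s = 4$ ($s = 3 - -1 = 3 + 1 = 4$)
$t{\left(o \right)} = o$ ($t{\left(o \right)} = o + 0 = o$)
$I = 0$ ($I = 0 \cdot 0 = 0$)
$j = 4$ ($j = 4 - 0 = 4 + 0 = 4$)
$122 - 52 j = 122 - 208 = -86$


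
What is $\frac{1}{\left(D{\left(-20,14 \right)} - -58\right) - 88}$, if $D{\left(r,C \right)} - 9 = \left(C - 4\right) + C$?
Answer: $\frac{1}{3} \approx 0.33333$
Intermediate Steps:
$D{\left(r,C \right)} = 5 + 2 C$ ($D{\left(r,C \right)} = 9 + \left(\left(C - 4\right) + C\right) = 9 + \left(\left(-4 + C\right) + C\right) = 9 + \left(-4 + 2 C\right) = 5 + 2 C$)
$\frac{1}{\left(D{\left(-20,14 \right)} - -58\right) - 88} = \frac{1}{\left(\left(5 + 2 \cdot 14\right) - -58\right) - 88} = \frac{1}{\left(\left(5 + 28\right) + 58\right) - 88} = \frac{1}{\left(33 + 58\right) - 88} = \frac{1}{91 - 88} = \frac{1}{3}$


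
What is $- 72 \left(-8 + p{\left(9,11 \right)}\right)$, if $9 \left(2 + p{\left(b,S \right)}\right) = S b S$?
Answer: $-7992$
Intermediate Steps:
$p{\left(b,S \right)} = -2 + \frac{b S^{2}}{9}$ ($p{\left(b,S \right)} = -2 + \frac{S b S}{9} = -2 + \frac{b S^{2}}{9}$)
$- 72 \left(-8 + p{\left(9,11 \right)}\right) = - 72 \left(-8 - \left(2 - 11^{2}\right)\right) = - 72 \left(-8 - \left(2 - 121\right)\right) = - 72 \left(-8 + \left(-2 + 121\right)\right) = - 72 \left(-8 + 119\right) = \left(-72\right) 111 = -7992$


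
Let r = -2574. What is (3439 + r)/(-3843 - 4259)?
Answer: -865/8102 ≈ -0.10676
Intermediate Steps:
(3439 + r)/(-3843 - 4259) = (3439 - 2574)/(-3843 - 4259) = 865/(-8102) = 865*(-1/8102) = -865/8102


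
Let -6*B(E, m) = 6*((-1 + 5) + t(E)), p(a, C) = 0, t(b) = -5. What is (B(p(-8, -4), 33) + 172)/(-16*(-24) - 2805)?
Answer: -173/2421 ≈ -0.071458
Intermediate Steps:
B(E, m) = 1 (B(E, m) = -((-1 + 5) - 5) = -(4 - 5) = -(-1) = -⅙*(-6) = 1)
(B(p(-8, -4), 33) + 172)/(-16*(-24) - 2805) = (1 + 172)/(-16*(-24) - 2805) = 173/(384 - 2805) = 173/(-2421) = 173*(-1/2421) = -173/2421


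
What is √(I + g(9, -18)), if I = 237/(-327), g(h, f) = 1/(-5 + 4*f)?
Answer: 12*I*√360899/8393 ≈ 0.85893*I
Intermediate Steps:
I = -79/109 (I = 237*(-1/327) = -79/109 ≈ -0.72477)
√(I + g(9, -18)) = √(-79/109 + 1/(-5 + 4*(-18))) = √(-79/109 + 1/(-5 - 72)) = √(-79/109 + 1/(-77)) = √(-79/109 - 1/77) = √(-6192/8393) = 12*I*√360899/8393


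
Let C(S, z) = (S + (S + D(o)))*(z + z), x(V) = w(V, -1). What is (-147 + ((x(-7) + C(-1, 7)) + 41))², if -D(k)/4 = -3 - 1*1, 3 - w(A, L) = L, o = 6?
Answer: 8836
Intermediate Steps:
w(A, L) = 3 - L
D(k) = 16 (D(k) = -4*(-3 - 1*1) = -4*(-3 - 1) = -4*(-4) = 16)
x(V) = 4 (x(V) = 3 - 1*(-1) = 3 + 1 = 4)
C(S, z) = 2*z*(16 + 2*S) (C(S, z) = (S + (S + 16))*(z + z) = (S + (16 + S))*(2*z) = (16 + 2*S)*(2*z) = 2*z*(16 + 2*S))
(-147 + ((x(-7) + C(-1, 7)) + 41))² = (-147 + ((4 + 4*7*(8 - 1)) + 41))² = (-147 + ((4 + 4*7*7) + 41))² = (-147 + ((4 + 196) + 41))² = (-147 + (200 + 41))² = (-147 + 241)² = 94² = 8836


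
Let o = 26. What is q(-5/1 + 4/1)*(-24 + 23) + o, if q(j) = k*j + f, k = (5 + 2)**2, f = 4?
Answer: 71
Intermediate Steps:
k = 49 (k = 7**2 = 49)
q(j) = 4 + 49*j (q(j) = 49*j + 4 = 4 + 49*j)
q(-5/1 + 4/1)*(-24 + 23) + o = (4 + 49*(-5/1 + 4/1))*(-24 + 23) + 26 = (4 + 49*(-5*1 + 4*1))*(-1) + 26 = (4 + 49*(-5 + 4))*(-1) + 26 = (4 + 49*(-1))*(-1) + 26 = (4 - 49)*(-1) + 26 = -45*(-1) + 26 = 45 + 26 = 71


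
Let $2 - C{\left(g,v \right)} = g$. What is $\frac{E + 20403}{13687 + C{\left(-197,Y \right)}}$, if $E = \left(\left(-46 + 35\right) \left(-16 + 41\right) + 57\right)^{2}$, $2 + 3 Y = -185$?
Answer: $\frac{67927}{13886} \approx 4.8918$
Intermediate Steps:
$Y = - \frac{187}{3}$ ($Y = - \frac{2}{3} + \frac{1}{3} \left(-185\right) = - \frac{2}{3} - \frac{185}{3} = - \frac{187}{3} \approx -62.333$)
$C{\left(g,v \right)} = 2 - g$
$E = 47524$ ($E = \left(\left(-11\right) 25 + 57\right)^{2} = \left(-275 + 57\right)^{2} = \left(-218\right)^{2} = 47524$)
$\frac{E + 20403}{13687 + C{\left(-197,Y \right)}} = \frac{47524 + 20403}{13687 + \left(2 - -197\right)} = \frac{67927}{13687 + \left(2 + 197\right)} = \frac{67927}{13687 + 199} = \frac{67927}{13886}$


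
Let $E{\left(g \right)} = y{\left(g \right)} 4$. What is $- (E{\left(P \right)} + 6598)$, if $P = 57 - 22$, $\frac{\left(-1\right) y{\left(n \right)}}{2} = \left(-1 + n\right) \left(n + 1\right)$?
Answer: $3194$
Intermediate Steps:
$y{\left(n \right)} = - 2 \left(1 + n\right) \left(-1 + n\right)$ ($y{\left(n \right)} = - 2 \left(-1 + n\right) \left(n + 1\right) = - 2 \left(-1 + n\right) \left(1 + n\right) = - 2 \left(1 + n\right) \left(-1 + n\right)$)
$P = 35$
$E{\left(g \right)} = 8 - 8 g^{2}$ ($E{\left(g \right)} = \left(2 - 2 g^{2}\right) 4 = 8 - 8 g^{2}$)
$- (E{\left(P \right)} + 6598) = - (\left(8 - 8 \cdot 35^{2}\right) + 6598) = - (\left(8 - 9800\right) + 6598) = - (-9792 + 6598) = \left(-1\right) \left(-3194\right) = 3194$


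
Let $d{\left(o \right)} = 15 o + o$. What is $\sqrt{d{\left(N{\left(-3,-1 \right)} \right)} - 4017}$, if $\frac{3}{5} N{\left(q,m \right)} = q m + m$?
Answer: $\frac{i \sqrt{35673}}{3} \approx 62.958 i$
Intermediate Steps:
$N{\left(q,m \right)} = \frac{5 m}{3} + \frac{5 m q}{3}$ ($N{\left(q,m \right)} = \frac{5 \left(q m + m\right)}{3} = \frac{5 \left(m q + m\right)}{3} = \frac{5 \left(m + m q\right)}{3} = \frac{5 m}{3} + \frac{5 m q}{3}$)
$d{\left(o \right)} = 16 o$
$\sqrt{d{\left(N{\left(-3,-1 \right)} \right)} - 4017} = \sqrt{16 \cdot \frac{5}{3} \left(-1\right) \left(1 - 3\right) - 4017} = \sqrt{16 \cdot \frac{5}{3} \left(-1\right) \left(-2\right) - 4017} = \sqrt{16 \cdot \frac{10}{3} - 4017} = \sqrt{\frac{160}{3} - 4017} = \sqrt{- \frac{11891}{3}} = \frac{i \sqrt{35673}}{3}$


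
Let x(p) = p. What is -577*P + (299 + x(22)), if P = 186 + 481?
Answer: -384538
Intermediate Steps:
P = 667
-577*P + (299 + x(22)) = -577*667 + (299 + 22) = -384859 + 321 = -384538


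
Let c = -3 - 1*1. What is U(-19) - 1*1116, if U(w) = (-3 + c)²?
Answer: -1067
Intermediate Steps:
c = -4 (c = -3 - 1 = -4)
U(w) = 49 (U(w) = (-3 - 4)² = (-7)² = 49)
U(-19) - 1*1116 = 49 - 1*1116 = 49 - 1116 = -1067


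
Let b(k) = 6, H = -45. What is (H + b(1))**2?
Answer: 1521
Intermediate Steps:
(H + b(1))**2 = (-45 + 6)**2 = (-39)**2 = 1521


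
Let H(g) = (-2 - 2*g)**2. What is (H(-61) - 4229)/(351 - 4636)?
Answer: -10171/4285 ≈ -2.3736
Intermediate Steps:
(H(-61) - 4229)/(351 - 4636) = (4*(1 - 61)**2 - 4229)/(351 - 4636) = (4*(-60)**2 - 4229)/(-4285) = (4*3600 - 4229)*(-1/4285) = (14400 - 4229)*(-1/4285) = 10171*(-1/4285) = -10171/4285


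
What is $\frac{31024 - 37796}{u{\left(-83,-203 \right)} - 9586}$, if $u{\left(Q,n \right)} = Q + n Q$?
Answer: $- \frac{1693}{1795} \approx -0.94318$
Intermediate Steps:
$u{\left(Q,n \right)} = Q + Q n$
$\frac{31024 - 37796}{u{\left(-83,-203 \right)} - 9586} = \frac{31024 - 37796}{- 83 \left(1 - 203\right) - 9586} = - \frac{6772}{\left(-83\right) \left(-202\right) - 9586} = - \frac{6772}{16766 - 9586} = - \frac{6772}{7180} = \left(-6772\right) \frac{1}{7180} = - \frac{1693}{1795}$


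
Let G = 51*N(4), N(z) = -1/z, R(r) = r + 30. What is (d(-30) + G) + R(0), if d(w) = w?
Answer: -51/4 ≈ -12.750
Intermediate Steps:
R(r) = 30 + r
G = -51/4 (G = 51*(-1/4) = 51*(-1*¼) = 51*(-¼) = -51/4 ≈ -12.750)
(d(-30) + G) + R(0) = (-30 - 51/4) + (30 + 0) = -171/4 + 30 = -51/4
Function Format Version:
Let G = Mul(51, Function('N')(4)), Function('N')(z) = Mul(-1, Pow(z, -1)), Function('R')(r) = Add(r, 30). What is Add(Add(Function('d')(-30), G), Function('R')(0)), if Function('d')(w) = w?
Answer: Rational(-51, 4) ≈ -12.750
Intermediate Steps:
Function('R')(r) = Add(30, r)
G = Rational(-51, 4) (G = Mul(51, Mul(-1, Pow(4, -1))) = Mul(51, Mul(-1, Rational(1, 4))) = Mul(51, Rational(-1, 4)) = Rational(-51, 4) ≈ -12.750)
Add(Add(Function('d')(-30), G), Function('R')(0)) = Add(Add(-30, Rational(-51, 4)), Add(30, 0)) = Add(Rational(-171, 4), 30) = Rational(-51, 4)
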